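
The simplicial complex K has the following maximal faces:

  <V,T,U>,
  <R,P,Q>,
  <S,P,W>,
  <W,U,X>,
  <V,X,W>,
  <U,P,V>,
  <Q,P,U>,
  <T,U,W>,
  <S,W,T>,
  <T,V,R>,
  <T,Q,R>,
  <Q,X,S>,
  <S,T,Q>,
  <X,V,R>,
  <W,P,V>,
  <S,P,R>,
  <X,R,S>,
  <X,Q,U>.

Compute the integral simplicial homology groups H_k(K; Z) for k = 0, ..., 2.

We work with the vertex ordering P < Q < R < S < T < U < V < W < X. The simplices of K, each written with vertices in increasing order, are:

  0-simplices (9): P, Q, R, S, T, U, V, W, X
  1-simplices (27): PQ, PR, PS, PU, PV, PW, QR, QS, QT, QU, QX, RS, RT, RV, RX, ST, SW, SX, TU, TV, TW, UV, UW, UX, VW, VX, WX
  2-simplices (18): PQR, PQU, PRS, PSW, PUV, PVW, QRT, QST, QSX, QUX, RSX, RTV, RVX, STW, TUV, TUW, UWX, VWX

giving chain groups C_0 ≅ Z^9, C_1 ≅ Z^27, C_2 ≅ Z^18.

The boundary map ∂_1: C_1 → C_0 sends each edge [p,q] (with p < q) to q − p.
As a 9×27 matrix over Z this has rank 8, with invariant factors (1,1,1,1,1,1,1,1).

Boundary ∂_2: C_2 → C_1 acts by ∂[p,q,r] = [q,r] − [p,r] + [p,q]. For instance
  ∂PQR = QR − PR + PQ,
  ∂QRT = RT − QT + QR.
The 27×18 boundary matrix has rank 18 and Smith normal form diag(1,1,1,1,1,1,1,1,1,1,1,1,1,1,1,1,1,2).

From H_k ≅ ker(∂_k) / im(∂_{k+1}) we obtain:

  H_0: rank C_0 − rank ∂_1 = 9 − 8 = 1, and the invariant factors of ∂_1 are all 1, so H_0 ≅ Z.
  H_1: rank ker ∂_1 − rank ∂_2 = (27 − 8) − 18 = 1, and ∂_2 has invariant factor 2 > 1, so H_1 ≅ Z ⊕ Z/2Z.
  H_2: rank ker ∂_2 − rank ∂_3 = (18 − 18) − 0 = 0, and there is no ∂_3, so H_2 ≅ 0.

H_0 = Z,  H_1 = Z ⊕ Z/2Z,  H_2 = 0.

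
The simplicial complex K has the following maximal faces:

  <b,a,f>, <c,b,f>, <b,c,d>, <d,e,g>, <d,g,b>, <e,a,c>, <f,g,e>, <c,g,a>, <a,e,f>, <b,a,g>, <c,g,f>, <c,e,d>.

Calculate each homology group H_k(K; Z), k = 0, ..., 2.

H_0 = Z,  H_1 = Z/2,  H_2 = 0.

Fix the vertex order a < b < c < d < e < f < g and write every simplex with vertices in increasing order. Then dim K = 2 and the simplices of K are:

  0-simplices (7): a, b, c, d, e, f, g
  1-simplices (18): ab, ac, ae, af, ag, bc, bd, bf, bg, cd, ce, cf, cg, de, dg, ef, eg, fg
  2-simplices (12): abf, abg, ace, acg, aef, bcd, bcf, bdg, cde, cfg, deg, efg

so the chain groups are C_0 ≅ Z^7, C_1 ≅ Z^18, C_2 ≅ Z^12.

Boundary ∂_1: C_1 → C_0 is given by ∂[p,q] = [q] − [p]. For instance
  ∂de = e − d.
As a 7×18 matrix over Z this has rank 6, with invariant factors (1,1,1,1,1,1).

∂_2: C_2 → C_1 maps a triangle to the signed sum of its edges. For instance
  ∂bcf = cf − bf + bc,
  ∂aef = ef − af + ae.
The resulting 18×12 matrix has rank 12, and its Smith normal form has invariant factors (1,1,1,1,1,1,1,1,1,1,1,2).

Computing H_k = (kernel of ∂_k) / (image of ∂_{k+1}):

  H_0: rank C_0 − rank ∂_1 = 7 − 6 = 1, and the invariant factors of ∂_1 are all 1, so H_0 = Z.
  H_1: rank ker ∂_1 − rank ∂_2 = (18 − 6) − 12 = 0, and ∂_2 has invariant factor 2 > 1, so H_1 = Z/2.
  H_2: rank ker ∂_2 − rank ∂_3 = (12 − 12) − 0 = 0, and there is no ∂_3, so H_2 = 0.

As a check, the Euler characteristic is 7 − 18 + 12 = 1, which agrees with 1 − 0 + 0 = 1.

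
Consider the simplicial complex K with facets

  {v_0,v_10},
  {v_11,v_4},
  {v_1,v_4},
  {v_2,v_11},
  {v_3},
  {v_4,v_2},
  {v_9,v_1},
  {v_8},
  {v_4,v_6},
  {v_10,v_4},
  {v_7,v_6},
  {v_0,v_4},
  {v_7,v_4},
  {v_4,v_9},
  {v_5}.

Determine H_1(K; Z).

We work with the vertex ordering v_0 < v_1 < v_2 < v_3 < v_4 < v_5 < v_6 < v_7 < v_8 < v_9 < v_10 < v_11. The simplices of K, each written with vertices in increasing order, are:

  0-simplices (12): [v_0], [v_1], [v_2], [v_3], [v_4], [v_5], [v_6], [v_7], [v_8], [v_9], [v_10], [v_11]
  1-simplices (12): [v_0,v_4], [v_0,v_10], [v_1,v_4], [v_1,v_9], [v_2,v_4], [v_2,v_11], [v_4,v_6], [v_4,v_7], [v_4,v_9], [v_4,v_10], [v_4,v_11], [v_6,v_7]

Hence C_0 ≅ Z^12, C_1 ≅ Z^12.

The boundary map ∂_1: C_1 → C_0 maps an edge to its endpoints' difference, ∂[p,q] = q − p. For instance
  ∂[v_1,v_9] = [v_9] − [v_1].
The resulting 12×12 matrix has rank 8, and its Smith normal form has invariant factors (1,1,1,1,1,1,1,1).

Now H_k = ker ∂_k / im ∂_{k+1}, so:

  H_1: rank ker ∂_1 − rank ∂_2 = (12 − 8) − 0 = 4, and there is no ∂_2, so H_1 ≅ Z^4.

H_1 ≅ Z^4.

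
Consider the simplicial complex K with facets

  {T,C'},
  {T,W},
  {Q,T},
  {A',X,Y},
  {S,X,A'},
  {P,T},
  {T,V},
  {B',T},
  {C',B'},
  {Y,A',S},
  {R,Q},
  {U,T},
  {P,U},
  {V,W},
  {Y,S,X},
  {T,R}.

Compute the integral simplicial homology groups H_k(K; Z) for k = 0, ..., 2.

Fix the vertex order P < Q < R < S < T < U < V < W < X < Y < A' < B' < C' and write every simplex with vertices in increasing order. Then dim K = 2 and the simplices of K are:

  0-simplices (13): [P], [Q], [R], [S], [T], [U], [V], [W], [X], [Y], [A'], [B'], [C']
  1-simplices (18): [P,T], [P,U], [Q,R], [Q,T], [R,T], [S,X], [S,Y], [S,A'], [T,U], [T,V], [T,W], [T,B'], [T,C'], [V,W], [X,Y], [X,A'], [Y,A'], [B',C']
  2-simplices (4): [S,X,Y], [S,X,A'], [S,Y,A'], [X,Y,A']

giving chain groups C_0 ≅ Z^13, C_1 ≅ Z^18, C_2 ≅ Z^4.

Boundary ∂_1: C_1 → C_0 is given by ∂[p,q] = [q] − [p]. For instance
  ∂[X,A'] = [A'] − [X].
The 13×18 boundary matrix has rank 11 and Smith normal form diag(1,1,1,1,1,1,1,1,1,1,1).

The boundary map ∂_2: C_2 → C_1 sends each 2-simplex [p,q,r] to [q,r] − [p,r] + [p,q]. For instance
  ∂[S,X,A'] = [X,A'] − [S,A'] + [S,X],
  ∂[S,X,Y] = [X,Y] − [S,Y] + [S,X].
The resulting 18×4 matrix has rank 3, and its Smith normal form has invariant factors (1,1,1).

From H_k ≅ ker(∂_k) / im(∂_{k+1}) we obtain:

  H_0: rank C_0 − rank ∂_1 = 13 − 11 = 2, and the invariant factors of ∂_1 are all 1, so H_0 = Z^2.
  H_1: rank ker ∂_1 − rank ∂_2 = (18 − 11) − 3 = 4, and the invariant factors of ∂_2 are all 1, so H_1 = Z^4.
  H_2: rank ker ∂_2 − rank ∂_3 = (4 − 3) − 0 = 1, and there is no ∂_3, so H_2 = Z.

(K is a triangulation of the disjoint union of the 2-sphere S^2 and a wedge of 4 circles.)

H_0 = Z^2,  H_1 = Z^4,  H_2 = Z.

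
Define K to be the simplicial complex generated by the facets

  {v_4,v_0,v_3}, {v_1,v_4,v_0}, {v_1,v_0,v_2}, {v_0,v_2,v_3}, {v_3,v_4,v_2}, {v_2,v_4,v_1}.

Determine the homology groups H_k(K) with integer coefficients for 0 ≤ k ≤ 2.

Order the vertices as v_0 < v_1 < v_2 < v_3 < v_4. Listing each simplex with vertices in this order, K has dimension 2 with simplices:

  0-simplices (5): [v_0], [v_1], [v_2], [v_3], [v_4]
  1-simplices (9): [v_0,v_1], [v_0,v_2], [v_0,v_3], [v_0,v_4], [v_1,v_2], [v_1,v_4], [v_2,v_3], [v_2,v_4], [v_3,v_4]
  2-simplices (6): [v_0,v_1,v_2], [v_0,v_1,v_4], [v_0,v_2,v_3], [v_0,v_3,v_4], [v_1,v_2,v_4], [v_2,v_3,v_4]

giving chain groups C_0 ≅ Z^5, C_1 ≅ Z^9, C_2 ≅ Z^6.

Boundary ∂_1: C_1 → C_0 is given by ∂[p,q] = [q] − [p].
The 5×9 boundary matrix has rank 4 and Smith normal form diag(1,1,1,1).

∂_2: C_2 → C_1 sends each 2-simplex [p,q,r] to [q,r] − [p,r] + [p,q]. For instance
  ∂[v_0,v_1,v_2] = [v_1,v_2] − [v_0,v_2] + [v_0,v_1],
  ∂[v_0,v_1,v_4] = [v_1,v_4] − [v_0,v_4] + [v_0,v_1].
This gives a 9×6 integer matrix of rank 5; reducing to Smith normal form yields diagonal entries (1,1,1,1,1).

Now H_k = ker ∂_k / im ∂_{k+1}, so:

  H_0: rank C_0 − rank ∂_1 = 5 − 4 = 1, and the invariant factors of ∂_1 are all 1, so H_0 ≅ Z.
  H_1: rank ker ∂_1 − rank ∂_2 = (9 − 4) − 5 = 0, and the invariant factors of ∂_2 are all 1, so H_1 ≅ 0.
  H_2: rank ker ∂_2 − rank ∂_3 = (6 − 5) − 0 = 1, and there is no ∂_3, so H_2 ≅ Z.

(K is a triangulation of the 2-sphere S^2.)

H_0 = Z,  H_1 = 0,  H_2 = Z.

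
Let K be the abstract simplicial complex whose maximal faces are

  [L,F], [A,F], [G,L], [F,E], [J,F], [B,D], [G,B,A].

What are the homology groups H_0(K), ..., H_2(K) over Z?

H_0 ≅ Z,  H_1 ≅ Z,  H_2 = 0.

Order the vertices as A < B < D < E < F < G < J < L. Listing each simplex with vertices in this order, K has dimension 2 with simplices:

  0-simplices (8): A, B, D, E, F, G, J, L
  1-simplices (9): AB, AF, AG, BD, BG, EF, FJ, FL, GL
  2-simplices (1): ABG

so the chain groups are C_0 ≅ Z^8, C_1 ≅ Z^9, C_2 ≅ Z^1.

The boundary map ∂_1: C_1 → C_0 maps an edge to its endpoints' difference, ∂[p,q] = q − p. For instance
  ∂GL = L − G.
This gives a 8×9 integer matrix of rank 7; reducing to Smith normal form yields diagonal entries (1,1,1,1,1,1,1).

The boundary map ∂_2: C_2 → C_1 maps a triangle to the signed sum of its edges. For instance
  ∂ABG = BG − AG + AB.
The resulting 9×1 matrix has rank 1, and its Smith normal form has invariant factors (1).

Computing H_k = (kernel of ∂_k) / (image of ∂_{k+1}):

  H_0: rank C_0 − rank ∂_1 = 8 − 7 = 1, and the invariant factors of ∂_1 are all 1, so H_0 = Z.
  H_1: rank ker ∂_1 − rank ∂_2 = (9 − 7) − 1 = 1, and the invariant factors of ∂_2 are all 1, so H_1 = Z.
  H_2: rank ker ∂_2 − rank ∂_3 = (1 − 1) − 0 = 0, and there is no ∂_3, so H_2 = 0.

As a check, the Euler characteristic is 8 − 9 + 1 = 0, which agrees with 1 − 1 + 0 = 0.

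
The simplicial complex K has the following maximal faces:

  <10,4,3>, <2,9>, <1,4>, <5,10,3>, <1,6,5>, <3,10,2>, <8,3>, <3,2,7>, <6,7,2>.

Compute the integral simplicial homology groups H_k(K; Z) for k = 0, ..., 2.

Fix the vertex order 1 < 2 < 3 < 4 < 5 < 6 < 7 < 8 < 9 < 10 and write every simplex with vertices in increasing order. Then dim K = 2 and the simplices of K are:

  0-simplices (10): [1], [2], [3], [4], [5], [6], [7], [8], [9], [10]
  1-simplices (17): [1,4], [1,5], [1,6], [2,3], [2,6], [2,7], [2,9], [2,10], [3,4], [3,5], [3,7], [3,8], [3,10], [4,10], [5,6], [5,10], [6,7]
  2-simplices (6): [1,5,6], [2,3,7], [2,3,10], [2,6,7], [3,4,10], [3,5,10]

Hence C_0 ≅ Z^10, C_1 ≅ Z^17, C_2 ≅ Z^6.

The boundary map ∂_1: C_1 → C_0 maps an edge to its endpoints' difference, ∂[p,q] = q − p. For instance
  ∂[2,6] = [6] − [2].
The resulting 10×17 matrix has rank 9, and its Smith normal form has invariant factors (1,1,1,1,1,1,1,1,1).

∂_2: C_2 → C_1 sends each 2-simplex [p,q,r] to [q,r] − [p,r] + [p,q]. For instance
  ∂[1,5,6] = [5,6] − [1,6] + [1,5],
  ∂[3,4,10] = [4,10] − [3,10] + [3,4].
This gives a 17×6 integer matrix of rank 6; reducing to Smith normal form yields diagonal entries (1,1,1,1,1,1).

Reading off H_k = ker ∂_k / im ∂_{k+1}:

  H_0: rank C_0 − rank ∂_1 = 10 − 9 = 1, and the invariant factors of ∂_1 are all 1, so H_0 = Z.
  H_1: rank ker ∂_1 − rank ∂_2 = (17 − 9) − 6 = 2, and the invariant factors of ∂_2 are all 1, so H_1 = Z^2.
  H_2: rank ker ∂_2 − rank ∂_3 = (6 − 6) − 0 = 0, and there is no ∂_3, so H_2 = 0.

H_0 ≅ Z,  H_1 ≅ Z^2,  H_2 = 0.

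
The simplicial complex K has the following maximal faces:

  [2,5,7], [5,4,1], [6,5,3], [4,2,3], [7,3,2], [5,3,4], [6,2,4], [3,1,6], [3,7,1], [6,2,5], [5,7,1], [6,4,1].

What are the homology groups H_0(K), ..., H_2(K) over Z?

Take the total order 1 < 2 < 3 < 4 < 5 < 6 < 7 on the vertex set. Then K (dimension 2) consists of the simplices:

  0-simplices (7): [1], [2], [3], [4], [5], [6], [7]
  1-simplices (18): [1,3], [1,4], [1,5], [1,6], [1,7], [2,3], [2,4], [2,5], [2,6], [2,7], [3,4], [3,5], [3,6], [3,7], [4,5], [4,6], [5,6], [5,7]
  2-simplices (12): [1,3,6], [1,3,7], [1,4,5], [1,4,6], [1,5,7], [2,3,4], [2,3,7], [2,4,6], [2,5,6], [2,5,7], [3,4,5], [3,5,6]

Hence C_0 ≅ Z^7, C_1 ≅ Z^18, C_2 ≅ Z^12.

∂_1: C_1 → C_0 maps an edge to its endpoints' difference, ∂[p,q] = q − p.
As a 7×18 matrix over Z this has rank 6, with invariant factors (1,1,1,1,1,1).

∂_2: C_2 → C_1 acts by ∂[p,q,r] = [q,r] − [p,r] + [p,q]. For instance
  ∂[1,3,7] = [3,7] − [1,7] + [1,3],
  ∂[2,5,6] = [5,6] − [2,6] + [2,5].
The 18×12 boundary matrix has rank 12 and Smith normal form diag(1,1,1,1,1,1,1,1,1,1,1,2).

From H_k ≅ ker(∂_k) / im(∂_{k+1}) we obtain:

  H_0: rank C_0 − rank ∂_1 = 7 − 6 = 1, and the invariant factors of ∂_1 are all 1, so H_0 ≅ Z.
  H_1: rank ker ∂_1 − rank ∂_2 = (18 − 6) − 12 = 0, and ∂_2 has invariant factor 2 > 1, so H_1 ≅ Z_2.
  H_2: rank ker ∂_2 − rank ∂_3 = (12 − 12) − 0 = 0, and there is no ∂_3, so H_2 ≅ 0.

H_0 ≅ Z,  H_1 ≅ Z_2,  H_2 = 0.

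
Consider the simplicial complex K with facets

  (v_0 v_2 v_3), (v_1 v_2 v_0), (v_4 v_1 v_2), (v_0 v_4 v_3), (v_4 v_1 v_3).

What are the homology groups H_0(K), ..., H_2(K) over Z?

H_0 ≅ Z,  H_1 ≅ Z,  H_2 = 0.

Take the total order v_0 < v_1 < v_2 < v_3 < v_4 on the vertex set. Then K (dimension 2) consists of the simplices:

  0-simplices (5): [v_0], [v_1], [v_2], [v_3], [v_4]
  1-simplices (10): [v_0,v_1], [v_0,v_2], [v_0,v_3], [v_0,v_4], [v_1,v_2], [v_1,v_3], [v_1,v_4], [v_2,v_3], [v_2,v_4], [v_3,v_4]
  2-simplices (5): [v_0,v_1,v_2], [v_0,v_2,v_3], [v_0,v_3,v_4], [v_1,v_2,v_4], [v_1,v_3,v_4]

giving chain groups C_0 ≅ Z^5, C_1 ≅ Z^10, C_2 ≅ Z^5.

The boundary map ∂_1: C_1 → C_0 sends each edge [p,q] (with p < q) to q − p. For instance
  ∂[v_1,v_3] = [v_3] − [v_1].
The 5×10 boundary matrix has rank 4 and Smith normal form diag(1,1,1,1).

Boundary ∂_2: C_2 → C_1 maps a triangle to the signed sum of its edges. For instance
  ∂[v_0,v_2,v_3] = [v_2,v_3] − [v_0,v_3] + [v_0,v_2],
  ∂[v_0,v_3,v_4] = [v_3,v_4] − [v_0,v_4] + [v_0,v_3].
The 10×5 boundary matrix has rank 5 and Smith normal form diag(1,1,1,1,1).

Now H_k = ker ∂_k / im ∂_{k+1}, so:

  H_0: rank C_0 − rank ∂_1 = 5 − 4 = 1, and the invariant factors of ∂_1 are all 1, so H_0 ≅ Z.
  H_1: rank ker ∂_1 − rank ∂_2 = (10 − 4) − 5 = 1, and the invariant factors of ∂_2 are all 1, so H_1 ≅ Z.
  H_2: rank ker ∂_2 − rank ∂_3 = (5 − 5) − 0 = 0, and there is no ∂_3, so H_2 ≅ 0.

(K is a triangulation of the Möbius band.)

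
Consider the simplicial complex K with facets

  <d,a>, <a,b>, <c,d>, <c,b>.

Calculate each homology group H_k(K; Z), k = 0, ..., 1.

Order the vertices as a < b < c < d. Listing each simplex with vertices in this order, K has dimension 1 with simplices:

  0-simplices (4): a, b, c, d
  1-simplices (4): ab, ad, bc, cd

so the chain groups are C_0 ≅ Z^4, C_1 ≅ Z^4.

∂_1: C_1 → C_0 maps an edge to its endpoints' difference, ∂[p,q] = q − p.
The resulting 4×4 matrix has rank 3, and its Smith normal form has invariant factors (1,1,1).

Reading off H_k = ker ∂_k / im ∂_{k+1}:

  H_0: rank C_0 − rank ∂_1 = 4 − 3 = 1, and the invariant factors of ∂_1 are all 1, so H_0 = Z.
  H_1: rank ker ∂_1 − rank ∂_2 = (4 − 3) − 0 = 1, and there is no ∂_2, so H_1 = Z.

H_0 = Z,  H_1 = Z.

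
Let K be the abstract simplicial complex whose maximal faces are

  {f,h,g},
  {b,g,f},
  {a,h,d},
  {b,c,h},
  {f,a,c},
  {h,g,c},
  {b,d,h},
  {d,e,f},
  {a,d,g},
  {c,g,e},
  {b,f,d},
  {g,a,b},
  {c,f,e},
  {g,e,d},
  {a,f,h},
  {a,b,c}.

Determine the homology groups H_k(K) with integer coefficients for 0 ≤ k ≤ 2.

H_0 = Z,  H_1 = Z^2,  H_2 = Z.

Order the vertices as a < b < c < d < e < f < g < h. Listing each simplex with vertices in this order, K has dimension 2 with simplices:

  0-simplices (8): a, b, c, d, e, f, g, h
  1-simplices (24): ab, ac, ad, af, ag, ah, bc, bd, bf, bg, bh, ce, cf, cg, ch, de, df, dg, dh, ef, eg, fg, fh, gh
  2-simplices (16): abc, abg, acf, adg, adh, afh, bch, bdf, bdh, bfg, cef, ceg, cgh, def, deg, fgh

so the chain groups are C_0 ≅ Z^8, C_1 ≅ Z^24, C_2 ≅ Z^16.

The boundary map ∂_1: C_1 → C_0 maps an edge to its endpoints' difference, ∂[p,q] = q − p. For instance
  ∂ac = c − a.
As a 8×24 matrix over Z this has rank 7, with invariant factors (1,1,1,1,1,1,1).

Boundary ∂_2: C_2 → C_1 acts by ∂[p,q,r] = [q,r] − [p,r] + [p,q]. For instance
  ∂adg = dg − ag + ad,
  ∂cef = ef − cf + ce.
The resulting 24×16 matrix has rank 15, and its Smith normal form has invariant factors (1,1,1,1,1,1,1,1,1,1,1,1,1,1,1).

Reading off H_k = ker ∂_k / im ∂_{k+1}:

  H_0: rank C_0 − rank ∂_1 = 8 − 7 = 1, and the invariant factors of ∂_1 are all 1, so H_0 = Z.
  H_1: rank ker ∂_1 − rank ∂_2 = (24 − 7) − 15 = 2, and the invariant factors of ∂_2 are all 1, so H_1 = Z^2.
  H_2: rank ker ∂_2 − rank ∂_3 = (16 − 15) − 0 = 1, and there is no ∂_3, so H_2 = Z.

As a check, the Euler characteristic is 8 − 24 + 16 = 0, which agrees with 1 − 2 + 1 = 0.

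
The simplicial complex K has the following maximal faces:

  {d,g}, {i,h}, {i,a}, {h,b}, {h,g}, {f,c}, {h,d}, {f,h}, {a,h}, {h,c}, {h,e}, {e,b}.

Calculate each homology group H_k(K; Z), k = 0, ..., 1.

H_0 = Z,  H_1 = Z^4.

K has 9 vertices, 12 edges.
rank ∂_0 = 0, rank ∂_1 = 8 ⇒ b_0 = 9 − 0 − 8 = 1; all invariant factors of ∂_1 are 1 so no torsion. So H_0 = Z.
rank ∂_1 = 8, rank ∂_2 = 0 ⇒ b_1 = 12 − 8 − 0 = 4. So H_1 = Z^4.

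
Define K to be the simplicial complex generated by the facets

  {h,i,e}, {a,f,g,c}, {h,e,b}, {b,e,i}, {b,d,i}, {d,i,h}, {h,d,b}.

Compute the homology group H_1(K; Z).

Order the vertices as a < b < c < d < e < f < g < h < i. Listing each simplex with vertices in this order, K has dimension 3 with simplices:

  0-simplices (9): a, b, c, d, e, f, g, h, i
  1-simplices (15): ac, af, ag, bd, be, bh, bi, cf, cg, dh, di, eh, ei, fg, hi
  2-simplices (10): acf, acg, afg, bdh, bdi, beh, bei, cfg, dhi, ehi
  3-simplices (1): acfg

so the chain groups are C_0 ≅ Z^9, C_1 ≅ Z^15, C_2 ≅ Z^10, C_3 ≅ Z^1.

Boundary ∂_1: C_1 → C_0 maps an edge to its endpoints' difference, ∂[p,q] = q − p. For instance
  ∂dh = h − d.
The 9×15 boundary matrix has rank 7 and Smith normal form diag(1,1,1,1,1,1,1).

The boundary map ∂_2: C_2 → C_1 maps a triangle to the signed sum of its edges. For instance
  ∂ehi = hi − ei + eh,
  ∂bdh = dh − bh + bd.
This gives a 15×10 integer matrix of rank 8; reducing to Smith normal form yields diagonal entries (1,1,1,1,1,1,1,1).

The boundary map ∂_3: C_3 → C_2 sends each 3-simplex σ to the alternating sum Σ_i (−1)^i (σ with its i-th vertex removed). For instance
  ∂acfg = cfg − afg + acg − acf.
As a 10×1 matrix over Z this has rank 1, with invariant factors (1).

Reading off H_k = ker ∂_k / im ∂_{k+1}:

  H_1: rank ker ∂_1 − rank ∂_2 = (15 − 7) − 8 = 0, and the invariant factors of ∂_2 are all 1, so H_1 ≅ 0.

H_1 = 0.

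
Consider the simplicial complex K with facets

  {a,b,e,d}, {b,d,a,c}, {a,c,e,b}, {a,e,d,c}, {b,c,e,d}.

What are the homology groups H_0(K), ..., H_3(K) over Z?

Take the total order a < b < c < d < e on the vertex set. Then K (dimension 3) consists of the simplices:

  0-simplices (5): a, b, c, d, e
  1-simplices (10): ab, ac, ad, ae, bc, bd, be, cd, ce, de
  2-simplices (10): abc, abd, abe, acd, ace, ade, bcd, bce, bde, cde
  3-simplices (5): abcd, abce, abde, acde, bcde

so the chain groups are C_0 ≅ Z^5, C_1 ≅ Z^10, C_2 ≅ Z^10, C_3 ≅ Z^5.

The boundary map ∂_1: C_1 → C_0 is given by ∂[p,q] = [q] − [p]. For instance
  ∂bd = d − b.
As a 5×10 matrix over Z this has rank 4, with invariant factors (1,1,1,1).

Boundary ∂_2: C_2 → C_1 maps a triangle to the signed sum of its edges. For instance
  ∂abc = bc − ac + ab,
  ∂bce = ce − be + bc.
The 10×10 boundary matrix has rank 6 and Smith normal form diag(1,1,1,1,1,1).

∂_3: C_3 → C_2 sends each 3-simplex σ to the alternating sum Σ_i (−1)^i (σ with its i-th vertex removed). For instance
  ∂abcd = bcd − acd + abd − abc,
  ∂acde = cde − ade + ace − acd.
As a 10×5 matrix over Z this has rank 4, with invariant factors (1,1,1,1).

From H_k ≅ ker(∂_k) / im(∂_{k+1}) we obtain:

  H_0: rank C_0 − rank ∂_1 = 5 − 4 = 1, and the invariant factors of ∂_1 are all 1, so H_0 ≅ Z.
  H_1: rank ker ∂_1 − rank ∂_2 = (10 − 4) − 6 = 0, and the invariant factors of ∂_2 are all 1, so H_1 ≅ 0.
  H_2: rank ker ∂_2 − rank ∂_3 = (10 − 6) − 4 = 0, and the invariant factors of ∂_3 are all 1, so H_2 ≅ 0.
  H_3: rank ker ∂_3 − rank ∂_4 = (5 − 4) − 0 = 1, and there is no ∂_4, so H_3 ≅ Z.

(K is a triangulation of the 3-sphere S^3.)

H_0 = Z,  H_1 = 0,  H_2 = 0,  H_3 = Z.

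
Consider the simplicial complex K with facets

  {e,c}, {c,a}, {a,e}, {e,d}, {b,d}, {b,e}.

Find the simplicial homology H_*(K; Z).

K has 5 vertices, 6 edges.
rank ∂_0 = 0, rank ∂_1 = 4 ⇒ b_0 = 5 − 0 − 4 = 1; all invariant factors of ∂_1 are 1 so no torsion. So H_0 ≅ Z.
rank ∂_1 = 4, rank ∂_2 = 0 ⇒ b_1 = 6 − 4 − 0 = 2. So H_1 ≅ Z^2.

H_0 ≅ Z,  H_1 ≅ Z^2.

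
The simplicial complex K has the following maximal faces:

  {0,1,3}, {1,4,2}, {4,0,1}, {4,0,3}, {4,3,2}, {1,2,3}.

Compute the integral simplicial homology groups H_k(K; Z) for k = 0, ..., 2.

Take the total order 0 < 1 < 2 < 3 < 4 on the vertex set. Then K (dimension 2) consists of the simplices:

  0-simplices (5): [0], [1], [2], [3], [4]
  1-simplices (9): [0,1], [0,3], [0,4], [1,2], [1,3], [1,4], [2,3], [2,4], [3,4]
  2-simplices (6): [0,1,3], [0,1,4], [0,3,4], [1,2,3], [1,2,4], [2,3,4]

so the chain groups are C_0 ≅ Z^5, C_1 ≅ Z^9, C_2 ≅ Z^6.

∂_1: C_1 → C_0 maps an edge to its endpoints' difference, ∂[p,q] = q − p. For instance
  ∂[0,3] = [3] − [0].
The 5×9 boundary matrix has rank 4 and Smith normal form diag(1,1,1,1).

Boundary ∂_2: C_2 → C_1 sends each 2-simplex [p,q,r] to [q,r] − [p,r] + [p,q]. For instance
  ∂[1,2,4] = [2,4] − [1,4] + [1,2],
  ∂[0,1,3] = [1,3] − [0,3] + [0,1].
This gives a 9×6 integer matrix of rank 5; reducing to Smith normal form yields diagonal entries (1,1,1,1,1).

From H_k ≅ ker(∂_k) / im(∂_{k+1}) we obtain:

  H_0: rank C_0 − rank ∂_1 = 5 − 4 = 1, and the invariant factors of ∂_1 are all 1, so H_0 ≅ Z.
  H_1: rank ker ∂_1 − rank ∂_2 = (9 − 4) − 5 = 0, and the invariant factors of ∂_2 are all 1, so H_1 ≅ 0.
  H_2: rank ker ∂_2 − rank ∂_3 = (6 − 5) − 0 = 1, and there is no ∂_3, so H_2 ≅ Z.

H_0 ≅ Z,  H_1 = 0,  H_2 ≅ Z.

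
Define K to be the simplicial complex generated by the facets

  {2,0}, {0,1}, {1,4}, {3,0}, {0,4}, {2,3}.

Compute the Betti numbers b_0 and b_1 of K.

b_0 = 1, b_1 = 2.

Fix the vertex order 0 < 1 < 2 < 3 < 4 and write every simplex with vertices in increasing order. Then dim K = 1 and the simplices of K are:

  0-simplices (5): [0], [1], [2], [3], [4]
  1-simplices (6): [0,1], [0,2], [0,3], [0,4], [1,4], [2,3]

so the chain groups are C_0 ≅ Z^5, C_1 ≅ Z^6.

Boundary ∂_1: C_1 → C_0 is given by ∂[p,q] = [q] − [p]. For instance
  ∂[2,3] = [3] − [2].
The resulting 5×6 matrix has rank 4, and its Smith normal form has invariant factors (1,1,1,1).

From H_k ≅ ker(∂_k) / im(∂_{k+1}) we obtain:

  H_0: rank C_0 − rank ∂_1 = 5 − 4 = 1, and the invariant factors of ∂_1 are all 1, so H_0 ≅ Z.
  H_1: rank ker ∂_1 − rank ∂_2 = (6 − 4) − 0 = 2, and there is no ∂_2, so H_1 ≅ Z^2.

As a check, the Euler characteristic is 5 − 6 = -1, which agrees with 1 − 2 = -1.

Hence the Betti numbers are b_0 = 1, b_1 = 2.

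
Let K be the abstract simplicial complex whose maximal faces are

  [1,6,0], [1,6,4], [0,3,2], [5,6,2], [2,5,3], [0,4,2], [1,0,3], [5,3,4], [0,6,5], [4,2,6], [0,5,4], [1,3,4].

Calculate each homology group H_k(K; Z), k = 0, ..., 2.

We work with the vertex ordering 0 < 1 < 2 < 3 < 4 < 5 < 6. The simplices of K, each written with vertices in increasing order, are:

  0-simplices (7): [0], [1], [2], [3], [4], [5], [6]
  1-simplices (18): [0,1], [0,2], [0,3], [0,4], [0,5], [0,6], [1,3], [1,4], [1,6], [2,3], [2,4], [2,5], [2,6], [3,4], [3,5], [4,5], [4,6], [5,6]
  2-simplices (12): [0,1,3], [0,1,6], [0,2,3], [0,2,4], [0,4,5], [0,5,6], [1,3,4], [1,4,6], [2,3,5], [2,4,6], [2,5,6], [3,4,5]

so the chain groups are C_0 ≅ Z^7, C_1 ≅ Z^18, C_2 ≅ Z^12.

∂_1: C_1 → C_0 is given by ∂[p,q] = [q] − [p]. For instance
  ∂[1,3] = [3] − [1].
This gives a 7×18 integer matrix of rank 6; reducing to Smith normal form yields diagonal entries (1,1,1,1,1,1).

The boundary map ∂_2: C_2 → C_1 maps a triangle to the signed sum of its edges. For instance
  ∂[2,3,5] = [3,5] − [2,5] + [2,3],
  ∂[0,2,4] = [2,4] − [0,4] + [0,2].
The 18×12 boundary matrix has rank 12 and Smith normal form diag(1,1,1,1,1,1,1,1,1,1,1,2).

Now H_k = ker ∂_k / im ∂_{k+1}, so:

  H_0: rank C_0 − rank ∂_1 = 7 − 6 = 1, and the invariant factors of ∂_1 are all 1, so H_0 = Z.
  H_1: rank ker ∂_1 − rank ∂_2 = (18 − 6) − 12 = 0, and ∂_2 has invariant factor 2 > 1, so H_1 = Z/2.
  H_2: rank ker ∂_2 − rank ∂_3 = (12 − 12) − 0 = 0, and there is no ∂_3, so H_2 = 0.

H_0 = Z,  H_1 = Z/2,  H_2 = 0.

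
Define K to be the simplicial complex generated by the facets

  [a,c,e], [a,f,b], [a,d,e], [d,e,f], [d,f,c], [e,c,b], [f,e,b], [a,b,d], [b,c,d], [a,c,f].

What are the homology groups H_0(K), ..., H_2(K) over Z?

K has 6 vertices, 15 edges, 10 triangles.
rank ∂_0 = 0, rank ∂_1 = 5 ⇒ b_0 = 6 − 0 − 5 = 1; all invariant factors of ∂_1 are 1 so no torsion. So H_0 = Z.
rank ∂_1 = 5, rank ∂_2 = 10 ⇒ b_1 = 15 − 5 − 10 = 0; ∂_2 has invariant factor(s) [2] giving torsion. So H_1 = Z_2.
rank ∂_2 = 10, rank ∂_3 = 0 ⇒ b_2 = 10 − 10 − 0 = 0. So H_2 = 0.

H_0 = Z,  H_1 = Z_2,  H_2 = 0.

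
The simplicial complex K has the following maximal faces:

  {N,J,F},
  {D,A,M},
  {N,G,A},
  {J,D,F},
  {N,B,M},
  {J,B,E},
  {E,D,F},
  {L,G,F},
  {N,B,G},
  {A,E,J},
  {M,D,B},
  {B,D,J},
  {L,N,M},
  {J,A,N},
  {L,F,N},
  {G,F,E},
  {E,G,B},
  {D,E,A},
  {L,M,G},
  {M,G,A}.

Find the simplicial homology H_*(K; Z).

H_0 ≅ Z,  H_1 ≅ Z ⊕ Z/2Z,  H_2 = 0.

Fix the vertex order A < B < D < E < F < G < J < L < M < N and write every simplex with vertices in increasing order. Then dim K = 2 and the simplices of K are:

  0-simplices (10): A, B, D, E, F, G, J, L, M, N
  1-simplices (30): AD, AE, AG, AJ, AM, AN, BD, BE, BG, BJ, BM, BN, DE, DF, DJ, DM, EF, EG, EJ, FG, FJ, FL, FN, GL, GM, GN, JN, LM, LN, MN
  2-simplices (20): ADE, ADM, AEJ, AGM, AGN, AJN, BDJ, BDM, BEG, BEJ, BGN, BMN, DEF, DFJ, EFG, FGL, FJN, FLN, GLM, LMN

giving chain groups C_0 ≅ Z^10, C_1 ≅ Z^30, C_2 ≅ Z^20.

The boundary map ∂_1: C_1 → C_0 sends each edge [p,q] (with p < q) to q − p.
As a 10×30 matrix over Z this has rank 9, with invariant factors (1,1,1,1,1,1,1,1,1).

∂_2: C_2 → C_1 acts by ∂[p,q,r] = [q,r] − [p,r] + [p,q]. For instance
  ∂LMN = MN − LN + LM,
  ∂DFJ = FJ − DJ + DF.
The 30×20 boundary matrix has rank 20 and Smith normal form diag(1,1,1,1,1,1,1,1,1,1,1,1,1,1,1,1,1,1,1,2).

Reading off H_k = ker ∂_k / im ∂_{k+1}:

  H_0: rank C_0 − rank ∂_1 = 10 − 9 = 1, and the invariant factors of ∂_1 are all 1, so H_0 ≅ Z.
  H_1: rank ker ∂_1 − rank ∂_2 = (30 − 9) − 20 = 1, and ∂_2 has invariant factor 2 > 1, so H_1 ≅ Z ⊕ Z/2Z.
  H_2: rank ker ∂_2 − rank ∂_3 = (20 − 20) − 0 = 0, and there is no ∂_3, so H_2 ≅ 0.

(K is a triangulation of the Klein bottle.)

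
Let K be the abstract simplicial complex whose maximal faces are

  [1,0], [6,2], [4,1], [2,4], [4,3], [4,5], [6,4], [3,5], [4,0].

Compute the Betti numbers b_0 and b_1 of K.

b_0 = 1, b_1 = 3.

Order the vertices as 0 < 1 < 2 < 3 < 4 < 5 < 6. Listing each simplex with vertices in this order, K has dimension 1 with simplices:

  0-simplices (7): [0], [1], [2], [3], [4], [5], [6]
  1-simplices (9): [0,1], [0,4], [1,4], [2,4], [2,6], [3,4], [3,5], [4,5], [4,6]

so the chain groups are C_0 ≅ Z^7, C_1 ≅ Z^9.

∂_1: C_1 → C_0 maps an edge to its endpoints' difference, ∂[p,q] = q − p. For instance
  ∂[1,4] = [4] − [1].
This gives a 7×9 integer matrix of rank 6; reducing to Smith normal form yields diagonal entries (1,1,1,1,1,1).

Computing H_k = (kernel of ∂_k) / (image of ∂_{k+1}):

  H_0: rank C_0 − rank ∂_1 = 7 − 6 = 1, and the invariant factors of ∂_1 are all 1, so H_0 ≅ Z.
  H_1: rank ker ∂_1 − rank ∂_2 = (9 − 6) − 0 = 3, and there is no ∂_2, so H_1 ≅ Z^3.

Hence the Betti numbers are b_0 = 1, b_1 = 3.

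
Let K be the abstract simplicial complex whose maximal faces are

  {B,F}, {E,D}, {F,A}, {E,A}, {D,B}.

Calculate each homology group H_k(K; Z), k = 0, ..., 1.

H_0 ≅ Z,  H_1 ≅ Z.

Fix the vertex order A < B < D < E < F and write every simplex with vertices in increasing order. Then dim K = 1 and the simplices of K are:

  0-simplices (5): A, B, D, E, F
  1-simplices (5): AE, AF, BD, BF, DE

Hence C_0 ≅ Z^5, C_1 ≅ Z^5.

∂_1: C_1 → C_0 is given by ∂[p,q] = [q] − [p]. For instance
  ∂DE = E − D.
This gives a 5×5 integer matrix of rank 4; reducing to Smith normal form yields diagonal entries (1,1,1,1).

From H_k ≅ ker(∂_k) / im(∂_{k+1}) we obtain:

  H_0: rank C_0 − rank ∂_1 = 5 − 4 = 1, and the invariant factors of ∂_1 are all 1, so H_0 = Z.
  H_1: rank ker ∂_1 − rank ∂_2 = (5 − 4) − 0 = 1, and there is no ∂_2, so H_1 = Z.

As a check, the Euler characteristic is 5 − 5 = 0, which agrees with 1 − 1 = 0.
(K is a triangulation of the circle S^1.)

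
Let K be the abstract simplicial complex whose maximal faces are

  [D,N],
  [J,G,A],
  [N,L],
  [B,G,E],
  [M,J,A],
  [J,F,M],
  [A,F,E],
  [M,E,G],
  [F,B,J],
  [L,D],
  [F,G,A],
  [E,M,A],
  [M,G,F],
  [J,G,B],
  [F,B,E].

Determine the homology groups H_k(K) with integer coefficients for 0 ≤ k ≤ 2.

H_0 ≅ Z^2,  H_1 ≅ Z ⊕ Z/2Z,  H_2 = 0.

Take the total order A < B < D < E < F < G < J < L < M < N on the vertex set. Then K (dimension 2) consists of the simplices:

  0-simplices (10): A, B, D, E, F, G, J, L, M, N
  1-simplices (21): AE, AF, AG, AJ, AM, BE, BF, BG, BJ, DL, DN, EF, EG, EM, FG, FJ, FM, GJ, GM, JM, LN
  2-simplices (12): AEF, AEM, AFG, AGJ, AJM, BEF, BEG, BFJ, BGJ, EGM, FGM, FJM

giving chain groups C_0 ≅ Z^10, C_1 ≅ Z^21, C_2 ≅ Z^12.

The boundary map ∂_1: C_1 → C_0 maps an edge to its endpoints' difference, ∂[p,q] = q − p.
As a 10×21 matrix over Z this has rank 8, with invariant factors (1,1,1,1,1,1,1,1).

Boundary ∂_2: C_2 → C_1 sends each 2-simplex [p,q,r] to [q,r] − [p,r] + [p,q]. For instance
  ∂FJM = JM − FM + FJ,
  ∂BEF = EF − BF + BE.
As a 21×12 matrix over Z this has rank 12, with invariant factors (1,1,1,1,1,1,1,1,1,1,1,2).

Reading off H_k = ker ∂_k / im ∂_{k+1}:

  H_0: rank C_0 − rank ∂_1 = 10 − 8 = 2, and the invariant factors of ∂_1 are all 1, so H_0 ≅ Z^2.
  H_1: rank ker ∂_1 − rank ∂_2 = (21 − 8) − 12 = 1, and ∂_2 has invariant factor 2 > 1, so H_1 ≅ Z ⊕ Z/2Z.
  H_2: rank ker ∂_2 − rank ∂_3 = (12 − 12) − 0 = 0, and there is no ∂_3, so H_2 ≅ 0.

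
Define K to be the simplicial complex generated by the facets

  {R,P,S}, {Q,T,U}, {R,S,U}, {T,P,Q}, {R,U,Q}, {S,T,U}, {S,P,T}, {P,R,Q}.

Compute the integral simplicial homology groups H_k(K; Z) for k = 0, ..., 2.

Take the total order P < Q < R < S < T < U on the vertex set. Then K (dimension 2) consists of the simplices:

  0-simplices (6): P, Q, R, S, T, U
  1-simplices (12): PQ, PR, PS, PT, QR, QT, QU, RS, RU, ST, SU, TU
  2-simplices (8): PQR, PQT, PRS, PST, QRU, QTU, RSU, STU

so the chain groups are C_0 ≅ Z^6, C_1 ≅ Z^12, C_2 ≅ Z^8.

∂_1: C_1 → C_0 sends each edge [p,q] (with p < q) to q − p. For instance
  ∂PT = T − P.
This gives a 6×12 integer matrix of rank 5; reducing to Smith normal form yields diagonal entries (1,1,1,1,1).

The boundary map ∂_2: C_2 → C_1 sends each 2-simplex [p,q,r] to [q,r] − [p,r] + [p,q]. For instance
  ∂STU = TU − SU + ST,
  ∂QTU = TU − QU + QT.
This gives a 12×8 integer matrix of rank 7; reducing to Smith normal form yields diagonal entries (1,1,1,1,1,1,1).

Reading off H_k = ker ∂_k / im ∂_{k+1}:

  H_0: rank C_0 − rank ∂_1 = 6 − 5 = 1, and the invariant factors of ∂_1 are all 1, so H_0 = Z.
  H_1: rank ker ∂_1 − rank ∂_2 = (12 − 5) − 7 = 0, and the invariant factors of ∂_2 are all 1, so H_1 = 0.
  H_2: rank ker ∂_2 − rank ∂_3 = (8 − 7) − 0 = 1, and there is no ∂_3, so H_2 = Z.

As a check, the Euler characteristic is 6 − 12 + 8 = 2, which agrees with 1 − 0 + 1 = 2.

H_0 = Z,  H_1 = 0,  H_2 = Z.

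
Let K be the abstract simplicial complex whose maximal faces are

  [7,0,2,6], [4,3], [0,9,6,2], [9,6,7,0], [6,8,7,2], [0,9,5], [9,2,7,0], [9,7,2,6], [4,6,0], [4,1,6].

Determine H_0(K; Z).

Take the total order 0 < 1 < 2 < 3 < 4 < 5 < 6 < 7 < 8 < 9 on the vertex set. Then K (dimension 3) consists of the simplices:

  0-simplices (10): [0], [1], [2], [3], [4], [5], [6], [7], [8], [9]
  1-simplices (20): [0,2], [0,4], [0,5], [0,6], [0,7], [0,9], [1,4], [1,6], [2,6], [2,7], [2,8], [2,9], [3,4], [4,6], [5,9], [6,7], [6,8], [6,9], [7,8], [7,9]
  2-simplices (16): [0,2,6], [0,2,7], [0,2,9], [0,4,6], [0,5,9], [0,6,7], [0,6,9], [0,7,9], [1,4,6], [2,6,7], [2,6,8], [2,6,9], [2,7,8], [2,7,9], [6,7,8], [6,7,9]
  3-simplices (6): [0,2,6,7], [0,2,6,9], [0,2,7,9], [0,6,7,9], [2,6,7,8], [2,6,7,9]

giving chain groups C_0 ≅ Z^10, C_1 ≅ Z^20, C_2 ≅ Z^16, C_3 ≅ Z^6.

Boundary ∂_1: C_1 → C_0 maps an edge to its endpoints' difference, ∂[p,q] = q − p. For instance
  ∂[2,8] = [8] − [2].
The 10×20 boundary matrix has rank 9 and Smith normal form diag(1,1,1,1,1,1,1,1,1).

Boundary ∂_2: C_2 → C_1 acts by ∂[p,q,r] = [q,r] − [p,r] + [p,q]. For instance
  ∂[0,2,9] = [2,9] − [0,9] + [0,2],
  ∂[2,6,9] = [6,9] − [2,9] + [2,6].
This gives a 20×16 integer matrix of rank 11; reducing to Smith normal form yields diagonal entries (1,1,1,1,1,1,1,1,1,1,1).

∂_3: C_3 → C_2 sends each 3-simplex σ to the alternating sum Σ_i (−1)^i (σ with its i-th vertex removed). For instance
  ∂[2,6,7,9] = [6,7,9] − [2,7,9] + [2,6,9] − [2,6,7],
  ∂[0,2,6,7] = [2,6,7] − [0,6,7] + [0,2,7] − [0,2,6].
The resulting 16×6 matrix has rank 5, and its Smith normal form has invariant factors (1,1,1,1,1).

Computing H_k = (kernel of ∂_k) / (image of ∂_{k+1}):

  H_0: rank C_0 − rank ∂_1 = 10 − 9 = 1, and the invariant factors of ∂_1 are all 1, so H_0 ≅ Z.

H_0 ≅ Z.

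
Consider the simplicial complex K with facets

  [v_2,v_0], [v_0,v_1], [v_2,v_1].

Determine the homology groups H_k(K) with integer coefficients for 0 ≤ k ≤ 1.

We work with the vertex ordering v_0 < v_1 < v_2. The simplices of K, each written with vertices in increasing order, are:

  0-simplices (3): [v_0], [v_1], [v_2]
  1-simplices (3): [v_0,v_1], [v_0,v_2], [v_1,v_2]

giving chain groups C_0 ≅ Z^3, C_1 ≅ Z^3.

∂_1: C_1 → C_0 sends each edge [p,q] (with p < q) to q − p. For instance
  ∂[v_1,v_2] = [v_2] − [v_1].
This gives a 3×3 integer matrix of rank 2; reducing to Smith normal form yields diagonal entries (1,1).

Reading off H_k = ker ∂_k / im ∂_{k+1}:

  H_0: rank C_0 − rank ∂_1 = 3 − 2 = 1, and the invariant factors of ∂_1 are all 1, so H_0 = Z.
  H_1: rank ker ∂_1 − rank ∂_2 = (3 − 2) − 0 = 1, and there is no ∂_2, so H_1 = Z.

As a check, the Euler characteristic is 3 − 3 = 0, which agrees with 1 − 1 = 0.

H_0 ≅ Z,  H_1 ≅ Z.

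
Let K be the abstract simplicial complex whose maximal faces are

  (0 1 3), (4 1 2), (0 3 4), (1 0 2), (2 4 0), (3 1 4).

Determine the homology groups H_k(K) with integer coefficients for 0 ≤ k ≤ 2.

Take the total order 0 < 1 < 2 < 3 < 4 on the vertex set. Then K (dimension 2) consists of the simplices:

  0-simplices (5): [0], [1], [2], [3], [4]
  1-simplices (9): [0,1], [0,2], [0,3], [0,4], [1,2], [1,3], [1,4], [2,4], [3,4]
  2-simplices (6): [0,1,2], [0,1,3], [0,2,4], [0,3,4], [1,2,4], [1,3,4]

so the chain groups are C_0 ≅ Z^5, C_1 ≅ Z^9, C_2 ≅ Z^6.

The boundary map ∂_1: C_1 → C_0 maps an edge to its endpoints' difference, ∂[p,q] = q − p.
As a 5×9 matrix over Z this has rank 4, with invariant factors (1,1,1,1).

Boundary ∂_2: C_2 → C_1 maps a triangle to the signed sum of its edges. For instance
  ∂[1,3,4] = [3,4] − [1,4] + [1,3],
  ∂[0,1,2] = [1,2] − [0,2] + [0,1].
This gives a 9×6 integer matrix of rank 5; reducing to Smith normal form yields diagonal entries (1,1,1,1,1).

From H_k ≅ ker(∂_k) / im(∂_{k+1}) we obtain:

  H_0: rank C_0 − rank ∂_1 = 5 − 4 = 1, and the invariant factors of ∂_1 are all 1, so H_0 = Z.
  H_1: rank ker ∂_1 − rank ∂_2 = (9 − 4) − 5 = 0, and the invariant factors of ∂_2 are all 1, so H_1 = 0.
  H_2: rank ker ∂_2 − rank ∂_3 = (6 − 5) − 0 = 1, and there is no ∂_3, so H_2 = Z.

As a check, the Euler characteristic is 5 − 9 + 6 = 2, which agrees with 1 − 0 + 1 = 2.

H_0 = Z,  H_1 = 0,  H_2 = Z.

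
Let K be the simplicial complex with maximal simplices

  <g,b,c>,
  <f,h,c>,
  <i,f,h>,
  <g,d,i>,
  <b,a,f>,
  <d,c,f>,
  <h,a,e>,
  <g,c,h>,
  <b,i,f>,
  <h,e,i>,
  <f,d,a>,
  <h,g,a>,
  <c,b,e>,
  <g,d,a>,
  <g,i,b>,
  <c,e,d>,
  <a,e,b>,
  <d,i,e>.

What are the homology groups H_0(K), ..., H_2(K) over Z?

H_0 = Z,  H_1 = Z^2,  H_2 = Z.

Order the vertices as a < b < c < d < e < f < g < h < i. Listing each simplex with vertices in this order, K has dimension 2 with simplices:

  0-simplices (9): a, b, c, d, e, f, g, h, i
  1-simplices (27): ab, ad, ae, af, ag, ah, bc, be, bf, bg, bi, cd, ce, cf, cg, ch, de, df, dg, di, eh, ei, fh, fi, gh, gi, hi
  2-simplices (18): abe, abf, adf, adg, aeh, agh, bce, bcg, bfi, bgi, cde, cdf, cfh, cgh, dei, dgi, ehi, fhi

so the chain groups are C_0 ≅ Z^9, C_1 ≅ Z^27, C_2 ≅ Z^18.

Boundary ∂_1: C_1 → C_0 is given by ∂[p,q] = [q] − [p]. For instance
  ∂ei = i − e.
The 9×27 boundary matrix has rank 8 and Smith normal form diag(1,1,1,1,1,1,1,1).

Boundary ∂_2: C_2 → C_1 sends each 2-simplex [p,q,r] to [q,r] − [p,r] + [p,q]. For instance
  ∂bgi = gi − bi + bg,
  ∂bcg = cg − bg + bc.
The resulting 27×18 matrix has rank 17, and its Smith normal form has invariant factors (1,1,1,1,1,1,1,1,1,1,1,1,1,1,1,1,1).

Computing H_k = (kernel of ∂_k) / (image of ∂_{k+1}):

  H_0: rank C_0 − rank ∂_1 = 9 − 8 = 1, and the invariant factors of ∂_1 are all 1, so H_0 ≅ Z.
  H_1: rank ker ∂_1 − rank ∂_2 = (27 − 8) − 17 = 2, and the invariant factors of ∂_2 are all 1, so H_1 ≅ Z^2.
  H_2: rank ker ∂_2 − rank ∂_3 = (18 − 17) − 0 = 1, and there is no ∂_3, so H_2 ≅ Z.

As a check, the Euler characteristic is 9 − 27 + 18 = 0, which agrees with 1 − 2 + 1 = 0.
(K is a triangulation of the torus T^2.)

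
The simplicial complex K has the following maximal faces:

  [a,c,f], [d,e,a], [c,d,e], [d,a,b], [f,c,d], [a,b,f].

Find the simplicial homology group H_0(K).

Fix the vertex order a < b < c < d < e < f and write every simplex with vertices in increasing order. Then dim K = 2 and the simplices of K are:

  0-simplices (6): a, b, c, d, e, f
  1-simplices (12): ab, ac, ad, ae, af, bd, bf, cd, ce, cf, de, df
  2-simplices (6): abd, abf, acf, ade, cde, cdf

Hence C_0 ≅ Z^6, C_1 ≅ Z^12, C_2 ≅ Z^6.

∂_1: C_1 → C_0 is given by ∂[p,q] = [q] − [p]. For instance
  ∂cf = f − c.
As a 6×12 matrix over Z this has rank 5, with invariant factors (1,1,1,1,1).

The boundary map ∂_2: C_2 → C_1 acts by ∂[p,q,r] = [q,r] − [p,r] + [p,q]. For instance
  ∂cde = de − ce + cd,
  ∂ade = de − ae + ad.
As a 12×6 matrix over Z this has rank 6, with invariant factors (1,1,1,1,1,1).

Computing H_k = (kernel of ∂_k) / (image of ∂_{k+1}):

  H_0: rank C_0 − rank ∂_1 = 6 − 5 = 1, and the invariant factors of ∂_1 are all 1, so H_0 = Z.

(K is a triangulation of the cylinder S^1 x I.)

H_0 ≅ Z.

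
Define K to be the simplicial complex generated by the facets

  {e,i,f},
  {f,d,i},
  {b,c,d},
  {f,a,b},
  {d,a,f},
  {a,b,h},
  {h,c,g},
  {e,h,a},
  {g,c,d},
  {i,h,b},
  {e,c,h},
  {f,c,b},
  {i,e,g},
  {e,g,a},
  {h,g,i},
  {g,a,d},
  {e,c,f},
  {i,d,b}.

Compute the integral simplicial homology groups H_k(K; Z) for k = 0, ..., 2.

K has 9 vertices, 27 edges, 18 triangles.
rank ∂_0 = 0, rank ∂_1 = 8 ⇒ b_0 = 9 − 0 − 8 = 1; all invariant factors of ∂_1 are 1 so no torsion. So H_0 ≅ Z.
rank ∂_1 = 8, rank ∂_2 = 18 ⇒ b_1 = 27 − 8 − 18 = 1; ∂_2 has invariant factor(s) [2] giving torsion. So H_1 ≅ Z ⊕ Z/2Z.
rank ∂_2 = 18, rank ∂_3 = 0 ⇒ b_2 = 18 − 18 − 0 = 0. So H_2 ≅ 0.

H_0 = Z,  H_1 = Z ⊕ Z/2Z,  H_2 = 0.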